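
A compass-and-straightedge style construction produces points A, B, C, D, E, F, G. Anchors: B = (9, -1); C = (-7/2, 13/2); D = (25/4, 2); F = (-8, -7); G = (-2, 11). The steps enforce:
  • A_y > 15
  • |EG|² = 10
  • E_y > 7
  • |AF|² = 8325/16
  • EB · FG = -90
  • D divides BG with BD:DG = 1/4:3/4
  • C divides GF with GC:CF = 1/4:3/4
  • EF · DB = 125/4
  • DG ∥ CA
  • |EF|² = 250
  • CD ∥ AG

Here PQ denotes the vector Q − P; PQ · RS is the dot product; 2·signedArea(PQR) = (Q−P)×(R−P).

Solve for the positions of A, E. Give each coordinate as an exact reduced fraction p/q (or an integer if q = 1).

1. A_x = -47/4  [CD ∥ AG ∩ DG ∥ CA]
2. A_y = 31/2  [CD ∥ AG ∩ DG ∥ CA]
   → A = (-47/4, 31/2)
3. E_x = -3  [EF · DB = 125/4 ∩ EB · FG = -90]
4. E_y = 8  [EF · DB = 125/4 ∩ EB · FG = -90]
   → E = (-3, 8)

A = (-47/4, 31/2)
E = (-3, 8)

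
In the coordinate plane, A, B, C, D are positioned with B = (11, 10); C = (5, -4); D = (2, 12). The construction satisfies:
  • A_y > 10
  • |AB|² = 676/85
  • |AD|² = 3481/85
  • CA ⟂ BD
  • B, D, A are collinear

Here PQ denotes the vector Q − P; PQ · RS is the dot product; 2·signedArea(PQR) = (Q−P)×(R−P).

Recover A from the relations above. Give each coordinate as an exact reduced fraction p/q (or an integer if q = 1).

1. A_x = 701/85  [B, D, A are collinear ∩ CA ⟂ BD]
2. A_y = 902/85  [B, D, A are collinear ∩ CA ⟂ BD]
   → A = (701/85, 902/85)

A = (701/85, 902/85)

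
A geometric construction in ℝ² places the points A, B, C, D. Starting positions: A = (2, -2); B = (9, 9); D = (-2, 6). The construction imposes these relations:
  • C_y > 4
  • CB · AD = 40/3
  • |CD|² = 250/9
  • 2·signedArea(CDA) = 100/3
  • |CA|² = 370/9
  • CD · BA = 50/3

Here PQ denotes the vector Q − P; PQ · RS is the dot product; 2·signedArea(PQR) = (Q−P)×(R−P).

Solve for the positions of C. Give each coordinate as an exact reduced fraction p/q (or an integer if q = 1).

C = (3, 13/3)

1. C_x = 3  [2·signedArea(CDA) = 100/3 ∩ CD · BA = 50/3]
2. C_y = 13/3  [2·signedArea(CDA) = 100/3 ∩ CD · BA = 50/3]
   → C = (3, 13/3)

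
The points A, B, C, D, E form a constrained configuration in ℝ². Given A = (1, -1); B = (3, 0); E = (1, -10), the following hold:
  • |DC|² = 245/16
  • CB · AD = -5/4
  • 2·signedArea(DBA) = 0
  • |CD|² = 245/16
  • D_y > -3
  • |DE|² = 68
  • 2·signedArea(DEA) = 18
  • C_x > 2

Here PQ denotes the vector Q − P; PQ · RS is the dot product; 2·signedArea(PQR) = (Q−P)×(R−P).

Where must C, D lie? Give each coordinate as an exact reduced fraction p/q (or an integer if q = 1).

C = (5/2, -1/4)
D = (-1, -2)

1. D_x = -1  [2·signedArea(DBA) = 0 ∩ 2·signedArea(DEA) = 18]
2. D_y = -2  [2·signedArea(DBA) = 0 ∩ 2·signedArea(DEA) = 18]
   → D = (-1, -2)
3. C_x = 5/2  [line 2·x + 1·y + -19/4 = 0 ∩ |CD|² = 245/16]
4. C_y = -1/4  [line 2·x + 1·y + -19/4 = 0 ∩ |CD|² = 245/16]
   → C = (5/2, -1/4)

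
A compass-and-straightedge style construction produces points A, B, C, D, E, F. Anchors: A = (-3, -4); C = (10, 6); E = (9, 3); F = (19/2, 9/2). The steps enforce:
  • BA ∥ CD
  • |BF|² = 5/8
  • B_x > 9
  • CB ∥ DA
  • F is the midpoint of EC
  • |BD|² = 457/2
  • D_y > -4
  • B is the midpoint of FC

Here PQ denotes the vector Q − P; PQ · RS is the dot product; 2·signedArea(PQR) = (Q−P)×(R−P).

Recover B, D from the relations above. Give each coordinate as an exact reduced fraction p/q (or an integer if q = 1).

B = (39/4, 21/4)
D = (-11/4, -13/4)

1. B_x = 39/4  [B is the midpoint of FC]
2. B_y = 21/4  [B is the midpoint of FC]
   → B = (39/4, 21/4)
3. D_x = -11/4  [CB ∥ DA ∩ BA ∥ CD]
4. D_y = -13/4  [CB ∥ DA ∩ BA ∥ CD]
   → D = (-11/4, -13/4)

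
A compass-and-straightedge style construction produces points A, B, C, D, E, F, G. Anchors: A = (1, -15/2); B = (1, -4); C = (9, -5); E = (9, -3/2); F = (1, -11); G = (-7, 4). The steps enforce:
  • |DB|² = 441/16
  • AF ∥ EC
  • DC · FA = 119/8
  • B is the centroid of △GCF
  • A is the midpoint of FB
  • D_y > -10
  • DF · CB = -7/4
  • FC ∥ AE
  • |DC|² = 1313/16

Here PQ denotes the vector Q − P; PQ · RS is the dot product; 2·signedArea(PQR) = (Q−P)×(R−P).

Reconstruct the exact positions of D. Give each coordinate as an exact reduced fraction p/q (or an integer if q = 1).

D = (1, -37/4)

1. D_x = 1  [DC · FA = 119/8 ∩ DF · CB = -7/4]
2. D_y = -37/4  [DC · FA = 119/8 ∩ DF · CB = -7/4]
   → D = (1, -37/4)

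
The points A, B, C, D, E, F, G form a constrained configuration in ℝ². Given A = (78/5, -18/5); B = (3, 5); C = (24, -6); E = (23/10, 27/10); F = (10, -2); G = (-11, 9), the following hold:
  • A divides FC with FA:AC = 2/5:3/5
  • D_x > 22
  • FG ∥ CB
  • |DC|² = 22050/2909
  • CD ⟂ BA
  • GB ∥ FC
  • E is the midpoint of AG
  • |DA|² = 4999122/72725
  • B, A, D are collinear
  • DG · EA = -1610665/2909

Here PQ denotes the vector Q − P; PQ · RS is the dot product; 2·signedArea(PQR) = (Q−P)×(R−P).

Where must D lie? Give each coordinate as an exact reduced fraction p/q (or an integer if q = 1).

1. D_x = 65301/2909  [B, A, D are collinear ∩ CD ⟂ BA]
2. D_y = -24069/2909  [B, A, D are collinear ∩ CD ⟂ BA]
   → D = (65301/2909, -24069/2909)

D = (65301/2909, -24069/2909)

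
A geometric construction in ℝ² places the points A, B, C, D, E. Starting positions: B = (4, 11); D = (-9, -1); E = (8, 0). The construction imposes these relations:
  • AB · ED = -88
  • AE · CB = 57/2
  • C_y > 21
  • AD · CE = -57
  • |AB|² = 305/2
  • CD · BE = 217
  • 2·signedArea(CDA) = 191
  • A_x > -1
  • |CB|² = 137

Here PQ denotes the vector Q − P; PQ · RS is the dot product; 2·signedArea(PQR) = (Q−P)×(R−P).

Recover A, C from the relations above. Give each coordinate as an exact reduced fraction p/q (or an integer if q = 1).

1. A_x = -1/2  [line 17·x + 1·y + 9 = 0 ∩ |AB|² = 305/2]
2. A_y = -1/2  [line 17·x + 1·y + 9 = 0 ∩ |AB|² = 305/2]
   → A = (-1/2, -1/2)
3. C_x = 0  [AD · CE = -57 ∩ CD · BE = 217]
4. C_y = 22  [AD · CE = -57 ∩ CD · BE = 217]
   → C = (0, 22)

A = (-1/2, -1/2)
C = (0, 22)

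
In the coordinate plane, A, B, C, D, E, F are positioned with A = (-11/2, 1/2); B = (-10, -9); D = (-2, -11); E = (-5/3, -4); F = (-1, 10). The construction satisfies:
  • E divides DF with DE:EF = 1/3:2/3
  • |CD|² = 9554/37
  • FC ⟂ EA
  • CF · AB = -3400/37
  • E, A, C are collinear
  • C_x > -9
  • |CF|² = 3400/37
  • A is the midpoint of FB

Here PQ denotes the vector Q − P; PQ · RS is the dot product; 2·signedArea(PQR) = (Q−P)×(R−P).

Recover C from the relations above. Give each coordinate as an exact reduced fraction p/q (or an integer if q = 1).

1. C_x = -307/37  [E, A, C are collinear ∩ FC ⟂ EA]
2. C_y = 140/37  [E, A, C are collinear ∩ FC ⟂ EA]
   → C = (-307/37, 140/37)

C = (-307/37, 140/37)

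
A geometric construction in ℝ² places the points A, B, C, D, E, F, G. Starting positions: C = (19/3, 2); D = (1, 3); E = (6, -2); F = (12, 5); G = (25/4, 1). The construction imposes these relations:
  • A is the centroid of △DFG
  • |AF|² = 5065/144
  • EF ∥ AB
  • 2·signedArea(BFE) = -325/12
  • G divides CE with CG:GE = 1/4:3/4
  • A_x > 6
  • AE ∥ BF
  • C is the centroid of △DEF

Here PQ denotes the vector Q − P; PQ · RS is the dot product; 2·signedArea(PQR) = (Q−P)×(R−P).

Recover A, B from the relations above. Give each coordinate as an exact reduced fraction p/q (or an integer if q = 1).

1. A_x = 77/12  [A is the centroid of △DFG]
2. A_y = 3  [A is the centroid of △DFG]
   → A = (77/12, 3)
3. B_x = 149/12  [AE ∥ BF ∩ EF ∥ AB]
4. B_y = 10  [AE ∥ BF ∩ EF ∥ AB]
   → B = (149/12, 10)

A = (77/12, 3)
B = (149/12, 10)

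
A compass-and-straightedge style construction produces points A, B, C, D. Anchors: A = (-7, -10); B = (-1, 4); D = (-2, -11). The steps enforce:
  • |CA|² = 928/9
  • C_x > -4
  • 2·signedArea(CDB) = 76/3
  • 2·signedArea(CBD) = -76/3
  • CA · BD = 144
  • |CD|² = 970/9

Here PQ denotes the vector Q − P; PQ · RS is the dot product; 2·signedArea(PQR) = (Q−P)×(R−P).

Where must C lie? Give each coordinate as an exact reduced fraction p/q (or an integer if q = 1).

C = (-3, -2/3)

1. C_x = -3  [2·signedArea(CBD) = -76/3 ∩ CA · BD = 144]
2. C_y = -2/3  [2·signedArea(CBD) = -76/3 ∩ CA · BD = 144]
   → C = (-3, -2/3)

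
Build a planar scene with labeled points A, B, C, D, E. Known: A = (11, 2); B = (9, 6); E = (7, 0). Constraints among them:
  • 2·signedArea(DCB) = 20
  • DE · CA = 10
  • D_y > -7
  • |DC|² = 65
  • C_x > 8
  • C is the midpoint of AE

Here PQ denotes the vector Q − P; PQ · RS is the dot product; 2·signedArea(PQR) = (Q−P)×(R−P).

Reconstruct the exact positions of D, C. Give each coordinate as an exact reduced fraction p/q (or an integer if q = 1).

C = (9, 1)
D = (5, -6)

1. C_x = 9  [C is the midpoint of AE]
2. C_y = 1  [C is the midpoint of AE]
   → C = (9, 1)
3. D_x = 5  [2·signedArea(DCB) = 20 ∩ DE · CA = 10]
4. D_y = -6  [2·signedArea(DCB) = 20 ∩ DE · CA = 10]
   → D = (5, -6)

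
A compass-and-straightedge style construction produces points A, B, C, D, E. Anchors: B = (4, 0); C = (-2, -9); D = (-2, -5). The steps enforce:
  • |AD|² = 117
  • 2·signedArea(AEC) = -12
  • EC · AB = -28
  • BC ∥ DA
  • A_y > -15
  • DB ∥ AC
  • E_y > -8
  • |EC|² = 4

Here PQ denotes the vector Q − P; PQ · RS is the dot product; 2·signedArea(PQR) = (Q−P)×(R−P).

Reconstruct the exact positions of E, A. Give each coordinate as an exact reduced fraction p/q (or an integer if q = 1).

A = (-8, -14)
E = (-2, -7)

1. A_x = -8  [DB ∥ AC ∩ BC ∥ DA]
2. A_y = -14  [DB ∥ AC ∩ BC ∥ DA]
   → A = (-8, -14)
3. E_x = -2  [EC · AB = -28 ∩ 2·signedArea(AEC) = -12]
4. E_y = -7  [EC · AB = -28 ∩ 2·signedArea(AEC) = -12]
   → E = (-2, -7)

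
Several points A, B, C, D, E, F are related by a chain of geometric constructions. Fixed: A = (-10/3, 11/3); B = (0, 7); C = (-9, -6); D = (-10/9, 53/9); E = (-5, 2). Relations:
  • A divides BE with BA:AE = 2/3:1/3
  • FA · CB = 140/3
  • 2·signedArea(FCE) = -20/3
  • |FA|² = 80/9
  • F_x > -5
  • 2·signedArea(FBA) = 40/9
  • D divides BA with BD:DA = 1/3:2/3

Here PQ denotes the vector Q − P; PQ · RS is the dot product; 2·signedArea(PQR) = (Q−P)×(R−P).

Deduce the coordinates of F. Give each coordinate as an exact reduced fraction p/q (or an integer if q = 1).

1. F_x = -14/3  [2·signedArea(FBA) = 40/9 ∩ FA · CB = 140/3]
2. F_y = 1  [2·signedArea(FBA) = 40/9 ∩ FA · CB = 140/3]
   → F = (-14/3, 1)

F = (-14/3, 1)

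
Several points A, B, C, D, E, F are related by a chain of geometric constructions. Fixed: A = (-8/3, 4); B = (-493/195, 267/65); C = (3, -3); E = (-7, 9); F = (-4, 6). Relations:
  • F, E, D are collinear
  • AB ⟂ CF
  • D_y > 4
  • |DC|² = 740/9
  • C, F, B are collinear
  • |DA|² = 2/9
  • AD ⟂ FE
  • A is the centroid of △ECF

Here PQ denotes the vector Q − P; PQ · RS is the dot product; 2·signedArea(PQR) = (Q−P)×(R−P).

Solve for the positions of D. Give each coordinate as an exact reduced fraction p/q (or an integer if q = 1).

1. D_x = -7/3  [F, E, D are collinear ∩ AD ⟂ FE]
2. D_y = 13/3  [F, E, D are collinear ∩ AD ⟂ FE]
   → D = (-7/3, 13/3)

D = (-7/3, 13/3)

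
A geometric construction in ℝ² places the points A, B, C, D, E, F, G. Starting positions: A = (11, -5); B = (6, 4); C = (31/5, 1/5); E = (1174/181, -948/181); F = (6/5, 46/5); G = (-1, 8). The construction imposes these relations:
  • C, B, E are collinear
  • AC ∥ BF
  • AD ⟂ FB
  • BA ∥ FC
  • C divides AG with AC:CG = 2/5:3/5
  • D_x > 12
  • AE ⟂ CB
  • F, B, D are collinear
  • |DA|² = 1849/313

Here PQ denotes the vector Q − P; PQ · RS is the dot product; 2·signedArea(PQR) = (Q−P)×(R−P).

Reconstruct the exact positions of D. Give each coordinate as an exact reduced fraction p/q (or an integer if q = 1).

D = (4002/313, -1049/313)

1. D_x = 4002/313  [F, B, D are collinear ∩ AD ⟂ FB]
2. D_y = -1049/313  [F, B, D are collinear ∩ AD ⟂ FB]
   → D = (4002/313, -1049/313)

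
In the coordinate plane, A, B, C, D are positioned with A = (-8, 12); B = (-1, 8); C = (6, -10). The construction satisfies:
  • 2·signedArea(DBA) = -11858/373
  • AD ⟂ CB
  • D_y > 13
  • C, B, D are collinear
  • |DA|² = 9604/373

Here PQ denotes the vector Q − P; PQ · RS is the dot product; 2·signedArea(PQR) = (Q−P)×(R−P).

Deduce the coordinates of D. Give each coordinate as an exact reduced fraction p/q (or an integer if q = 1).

1. D_x = -1220/373  [C, B, D are collinear ∩ AD ⟂ CB]
2. D_y = 5162/373  [C, B, D are collinear ∩ AD ⟂ CB]
   → D = (-1220/373, 5162/373)

D = (-1220/373, 5162/373)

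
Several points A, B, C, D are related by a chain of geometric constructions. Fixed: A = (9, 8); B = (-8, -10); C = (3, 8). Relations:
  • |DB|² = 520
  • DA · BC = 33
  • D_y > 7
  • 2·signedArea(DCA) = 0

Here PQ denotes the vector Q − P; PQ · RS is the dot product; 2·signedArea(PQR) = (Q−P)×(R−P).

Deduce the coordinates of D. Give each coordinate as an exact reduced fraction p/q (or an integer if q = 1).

D = (6, 8)

1. D_x = 6  [2·signedArea(DCA) = 0 ∩ DA · BC = 33]
2. D_y = 8  [2·signedArea(DCA) = 0 ∩ DA · BC = 33]
   → D = (6, 8)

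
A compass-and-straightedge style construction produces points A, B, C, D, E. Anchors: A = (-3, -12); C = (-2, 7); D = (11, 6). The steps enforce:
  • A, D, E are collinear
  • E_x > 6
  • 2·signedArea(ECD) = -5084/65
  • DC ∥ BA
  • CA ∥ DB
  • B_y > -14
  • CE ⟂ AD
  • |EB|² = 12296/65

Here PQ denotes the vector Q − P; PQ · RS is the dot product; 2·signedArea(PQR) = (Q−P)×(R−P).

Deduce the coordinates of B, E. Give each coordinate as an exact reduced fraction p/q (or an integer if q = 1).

1. B_x = 10  [DC ∥ BA ∩ CA ∥ DB]
2. B_y = -13  [DC ∥ BA ∩ CA ∥ DB]
   → B = (10, -13)
3. E_x = 428/65  [A, D, E are collinear ∩ CE ⟂ AD]
4. E_y = 21/65  [A, D, E are collinear ∩ CE ⟂ AD]
   → E = (428/65, 21/65)

B = (10, -13)
E = (428/65, 21/65)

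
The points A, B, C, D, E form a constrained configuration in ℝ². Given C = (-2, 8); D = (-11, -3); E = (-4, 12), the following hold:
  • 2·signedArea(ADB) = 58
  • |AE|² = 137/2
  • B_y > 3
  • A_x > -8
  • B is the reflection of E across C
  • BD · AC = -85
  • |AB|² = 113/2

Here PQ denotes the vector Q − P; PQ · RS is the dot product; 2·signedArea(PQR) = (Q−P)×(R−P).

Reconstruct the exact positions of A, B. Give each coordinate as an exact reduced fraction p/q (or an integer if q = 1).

A = (-15/2, 9/2)
B = (0, 4)

1. B_x = 0  [B is the reflection of E across C]
2. B_y = 4  [B is the reflection of E across C]
   → B = (0, 4)
3. A_x = -15/2  [2·signedArea(ADB) = 58 ∩ BD · AC = -85]
4. A_y = 9/2  [2·signedArea(ADB) = 58 ∩ BD · AC = -85]
   → A = (-15/2, 9/2)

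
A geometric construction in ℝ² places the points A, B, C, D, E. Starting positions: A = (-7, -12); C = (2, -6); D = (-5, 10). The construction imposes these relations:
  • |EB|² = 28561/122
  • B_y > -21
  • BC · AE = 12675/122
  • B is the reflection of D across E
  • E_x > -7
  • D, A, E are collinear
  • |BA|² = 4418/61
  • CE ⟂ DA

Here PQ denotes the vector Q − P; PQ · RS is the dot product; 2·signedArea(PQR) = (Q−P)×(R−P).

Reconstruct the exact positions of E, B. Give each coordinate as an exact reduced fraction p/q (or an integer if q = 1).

1. E_x = -779/122  [D, A, E are collinear ∩ CE ⟂ DA]
2. E_y = -639/122  [D, A, E are collinear ∩ CE ⟂ DA]
   → E = (-779/122, -639/122)
3. B_x = -474/61  [B is the reflection of D across E]
4. B_y = -1249/61  [B is the reflection of D across E]
   → B = (-474/61, -1249/61)

B = (-474/61, -1249/61)
E = (-779/122, -639/122)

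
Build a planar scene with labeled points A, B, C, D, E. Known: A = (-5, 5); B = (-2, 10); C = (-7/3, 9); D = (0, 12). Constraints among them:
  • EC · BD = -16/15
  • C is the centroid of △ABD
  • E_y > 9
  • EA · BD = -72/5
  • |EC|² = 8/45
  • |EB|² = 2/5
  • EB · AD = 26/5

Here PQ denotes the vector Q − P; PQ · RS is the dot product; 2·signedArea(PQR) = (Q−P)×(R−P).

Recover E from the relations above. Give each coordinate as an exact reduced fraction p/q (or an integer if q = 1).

E = (-11/5, 47/5)

1. E_x = -11/5  [EC · BD = -16/15 ∩ EB · AD = 26/5]
2. E_y = 47/5  [EC · BD = -16/15 ∩ EB · AD = 26/5]
   → E = (-11/5, 47/5)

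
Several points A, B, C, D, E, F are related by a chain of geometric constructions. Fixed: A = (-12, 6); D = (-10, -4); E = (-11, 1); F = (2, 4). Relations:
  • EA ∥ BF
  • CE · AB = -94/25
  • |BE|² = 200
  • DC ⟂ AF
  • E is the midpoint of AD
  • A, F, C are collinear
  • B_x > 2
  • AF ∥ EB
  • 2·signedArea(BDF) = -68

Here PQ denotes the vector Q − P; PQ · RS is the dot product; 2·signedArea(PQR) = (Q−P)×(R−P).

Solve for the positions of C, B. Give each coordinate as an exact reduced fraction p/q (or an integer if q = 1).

1. C_x = -216/25  [A, F, C are collinear ∩ DC ⟂ AF]
2. C_y = 138/25  [A, F, C are collinear ∩ DC ⟂ AF]
   → C = (-216/25, 138/25)
3. B_x = 3  [EA ∥ BF ∩ AF ∥ EB]
4. B_y = -1  [EA ∥ BF ∩ AF ∥ EB]
   → B = (3, -1)

B = (3, -1)
C = (-216/25, 138/25)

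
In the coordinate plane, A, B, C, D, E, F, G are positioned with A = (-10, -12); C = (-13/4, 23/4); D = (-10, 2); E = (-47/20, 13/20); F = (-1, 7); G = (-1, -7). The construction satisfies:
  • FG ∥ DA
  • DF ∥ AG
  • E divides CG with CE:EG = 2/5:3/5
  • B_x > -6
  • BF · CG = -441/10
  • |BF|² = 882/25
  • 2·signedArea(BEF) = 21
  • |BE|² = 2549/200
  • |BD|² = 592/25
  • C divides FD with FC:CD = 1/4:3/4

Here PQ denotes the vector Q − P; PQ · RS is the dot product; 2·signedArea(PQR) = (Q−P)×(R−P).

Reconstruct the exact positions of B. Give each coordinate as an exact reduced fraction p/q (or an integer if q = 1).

1. B_x = -26/5  [BF · CG = -441/10 ∩ 2·signedArea(BEF) = 21]
2. B_y = 14/5  [BF · CG = -441/10 ∩ 2·signedArea(BEF) = 21]
   → B = (-26/5, 14/5)

B = (-26/5, 14/5)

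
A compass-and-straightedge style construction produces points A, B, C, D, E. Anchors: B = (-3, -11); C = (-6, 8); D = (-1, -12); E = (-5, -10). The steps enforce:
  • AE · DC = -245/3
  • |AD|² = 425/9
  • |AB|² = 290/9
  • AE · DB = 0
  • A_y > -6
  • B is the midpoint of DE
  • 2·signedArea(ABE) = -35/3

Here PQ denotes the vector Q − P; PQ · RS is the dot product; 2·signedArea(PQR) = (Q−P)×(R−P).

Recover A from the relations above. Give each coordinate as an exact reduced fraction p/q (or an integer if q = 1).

1. A_x = -8/3  [AE · DB = 0 ∩ AE · DC = -245/3]
2. A_y = -16/3  [AE · DB = 0 ∩ AE · DC = -245/3]
   → A = (-8/3, -16/3)

A = (-8/3, -16/3)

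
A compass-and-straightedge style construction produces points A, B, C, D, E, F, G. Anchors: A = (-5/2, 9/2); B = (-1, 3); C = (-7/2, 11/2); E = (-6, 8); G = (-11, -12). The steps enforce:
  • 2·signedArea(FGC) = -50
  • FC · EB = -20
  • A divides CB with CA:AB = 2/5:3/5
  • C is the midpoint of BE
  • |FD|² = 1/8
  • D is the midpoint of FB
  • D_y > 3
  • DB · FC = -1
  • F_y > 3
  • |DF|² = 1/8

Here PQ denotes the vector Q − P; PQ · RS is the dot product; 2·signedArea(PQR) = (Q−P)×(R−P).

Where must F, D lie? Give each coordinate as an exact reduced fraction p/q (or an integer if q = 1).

D = (-5/4, 13/4)
F = (-3/2, 7/2)

1. F_x = -3/2  [2·signedArea(FGC) = -50 ∩ FC · EB = -20]
2. F_y = 7/2  [2·signedArea(FGC) = -50 ∩ FC · EB = -20]
   → F = (-3/2, 7/2)
3. D_x = -5/4  [D is the midpoint of FB]
4. D_y = 13/4  [D is the midpoint of FB]
   → D = (-5/4, 13/4)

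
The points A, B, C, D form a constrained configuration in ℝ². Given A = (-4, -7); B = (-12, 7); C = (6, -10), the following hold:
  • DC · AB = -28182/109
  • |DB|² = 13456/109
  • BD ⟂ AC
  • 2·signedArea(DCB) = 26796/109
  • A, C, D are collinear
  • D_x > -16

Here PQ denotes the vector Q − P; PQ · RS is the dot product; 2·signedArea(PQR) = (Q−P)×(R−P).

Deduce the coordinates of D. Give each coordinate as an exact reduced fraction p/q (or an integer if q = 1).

D = (-1656/109, -397/109)

1. D_x = -1656/109  [A, C, D are collinear ∩ BD ⟂ AC]
2. D_y = -397/109  [A, C, D are collinear ∩ BD ⟂ AC]
   → D = (-1656/109, -397/109)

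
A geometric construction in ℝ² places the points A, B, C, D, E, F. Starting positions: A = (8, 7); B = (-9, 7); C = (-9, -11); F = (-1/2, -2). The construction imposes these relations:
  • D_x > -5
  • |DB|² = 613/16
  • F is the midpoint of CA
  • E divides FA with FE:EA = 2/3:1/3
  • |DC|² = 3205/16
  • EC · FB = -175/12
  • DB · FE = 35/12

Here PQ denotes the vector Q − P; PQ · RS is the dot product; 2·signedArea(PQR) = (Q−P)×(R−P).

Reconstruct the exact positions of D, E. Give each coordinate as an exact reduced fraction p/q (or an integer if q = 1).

1. E_x = 31/6  [E divides FA with FE:EA = 2/3:1/3]
2. E_y = 4  [E divides FA with FE:EA = 2/3:1/3]
   → E = (31/6, 4)
3. D_x = -19/4  [line -17/3·x + -6·y + -143/12 = 0 ∩ |DB|² = 613/16]
4. D_y = 5/2  [line -17/3·x + -6·y + -143/12 = 0 ∩ |DB|² = 613/16]
   → D = (-19/4, 5/2)

D = (-19/4, 5/2)
E = (31/6, 4)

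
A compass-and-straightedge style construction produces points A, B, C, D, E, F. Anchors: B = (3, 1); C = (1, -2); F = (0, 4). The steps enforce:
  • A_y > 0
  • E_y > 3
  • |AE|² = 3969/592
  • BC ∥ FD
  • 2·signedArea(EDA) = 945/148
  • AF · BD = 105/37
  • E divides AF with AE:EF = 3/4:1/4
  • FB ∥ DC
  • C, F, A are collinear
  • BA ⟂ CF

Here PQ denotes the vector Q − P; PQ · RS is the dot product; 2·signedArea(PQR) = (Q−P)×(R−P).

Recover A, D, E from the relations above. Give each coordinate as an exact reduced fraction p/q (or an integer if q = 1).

A = (21/37, 22/37)
D = (-2, 1)
E = (21/148, 233/74)

1. A_x = 21/37  [C, F, A are collinear ∩ BA ⟂ CF]
2. A_y = 22/37  [C, F, A are collinear ∩ BA ⟂ CF]
   → A = (21/37, 22/37)
3. D_x = -2  [FB ∥ DC ∩ BC ∥ FD]
4. D_y = 1  [FB ∥ DC ∩ BC ∥ FD]
   → D = (-2, 1)
5. E_x = 21/148  [E divides AF with AE:EF = 3/4:1/4]
6. E_y = 233/74  [E divides AF with AE:EF = 3/4:1/4]
   → E = (21/148, 233/74)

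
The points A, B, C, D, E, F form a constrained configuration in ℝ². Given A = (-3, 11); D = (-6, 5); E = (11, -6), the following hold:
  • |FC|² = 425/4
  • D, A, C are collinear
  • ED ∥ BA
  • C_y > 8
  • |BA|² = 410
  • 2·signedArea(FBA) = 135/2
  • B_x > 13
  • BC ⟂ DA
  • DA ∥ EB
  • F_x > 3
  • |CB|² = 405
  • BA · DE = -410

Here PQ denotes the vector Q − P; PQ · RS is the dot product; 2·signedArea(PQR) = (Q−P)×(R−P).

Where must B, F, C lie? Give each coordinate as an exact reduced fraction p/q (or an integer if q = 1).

1. B_x = 14  [ED ∥ BA ∩ DA ∥ EB]
2. B_y = 0  [ED ∥ BA ∩ DA ∥ EB]
   → B = (14, 0)
3. C_x = -4  [D, A, C are collinear ∩ BC ⟂ DA]
4. C_y = 9  [D, A, C are collinear ∩ BC ⟂ DA]
   → C = (-4, 9)
5. F_x = 4  [line -11·x + -17·y + 173/2 = 0 ∩ |FC|² = 425/4]
6. F_y = 5/2  [line -11·x + -17·y + 173/2 = 0 ∩ |FC|² = 425/4]
   → F = (4, 5/2)

B = (14, 0)
C = (-4, 9)
F = (4, 5/2)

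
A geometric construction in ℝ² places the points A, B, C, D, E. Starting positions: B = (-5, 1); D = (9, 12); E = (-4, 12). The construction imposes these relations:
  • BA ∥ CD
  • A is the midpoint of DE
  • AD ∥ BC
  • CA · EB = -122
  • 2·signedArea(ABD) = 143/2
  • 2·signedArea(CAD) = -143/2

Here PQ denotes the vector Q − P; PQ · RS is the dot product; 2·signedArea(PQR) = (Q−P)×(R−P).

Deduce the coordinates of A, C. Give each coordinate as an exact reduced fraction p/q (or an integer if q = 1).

1. A_x = 5/2  [A is the midpoint of DE]
2. A_y = 12  [A is the midpoint of DE]
   → A = (5/2, 12)
3. C_x = 3/2  [BA ∥ CD ∩ AD ∥ BC]
4. C_y = 1  [BA ∥ CD ∩ AD ∥ BC]
   → C = (3/2, 1)

A = (5/2, 12)
C = (3/2, 1)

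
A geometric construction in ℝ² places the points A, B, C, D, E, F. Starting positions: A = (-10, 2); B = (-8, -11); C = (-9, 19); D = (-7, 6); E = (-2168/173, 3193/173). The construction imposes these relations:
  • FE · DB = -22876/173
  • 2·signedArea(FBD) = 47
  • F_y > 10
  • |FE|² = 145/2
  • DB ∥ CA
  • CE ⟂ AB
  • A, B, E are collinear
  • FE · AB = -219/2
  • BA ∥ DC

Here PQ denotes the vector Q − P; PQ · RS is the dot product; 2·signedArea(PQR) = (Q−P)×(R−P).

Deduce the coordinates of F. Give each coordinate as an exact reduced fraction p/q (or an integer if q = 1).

1. F_x = -19/2  [FE · AB = -219/2 ∩ 2·signedArea(FBD) = 47]
2. F_y = 21/2  [FE · AB = -219/2 ∩ 2·signedArea(FBD) = 47]
   → F = (-19/2, 21/2)

F = (-19/2, 21/2)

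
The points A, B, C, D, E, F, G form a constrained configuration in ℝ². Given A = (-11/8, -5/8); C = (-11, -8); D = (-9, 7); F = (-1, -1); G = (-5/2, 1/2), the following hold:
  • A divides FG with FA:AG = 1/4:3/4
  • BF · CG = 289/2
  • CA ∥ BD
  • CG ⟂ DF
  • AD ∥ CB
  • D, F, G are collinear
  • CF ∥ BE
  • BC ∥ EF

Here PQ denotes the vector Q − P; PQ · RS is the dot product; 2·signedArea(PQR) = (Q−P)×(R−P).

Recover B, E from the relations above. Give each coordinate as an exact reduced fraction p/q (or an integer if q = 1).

B = (-149/8, -3/8)
E = (-69/8, 53/8)

1. B_x = -149/8  [CA ∥ BD ∩ AD ∥ CB]
2. B_y = -3/8  [CA ∥ BD ∩ AD ∥ CB]
   → B = (-149/8, -3/8)
3. E_x = -69/8  [BC ∥ EF ∩ CF ∥ BE]
4. E_y = 53/8  [BC ∥ EF ∩ CF ∥ BE]
   → E = (-69/8, 53/8)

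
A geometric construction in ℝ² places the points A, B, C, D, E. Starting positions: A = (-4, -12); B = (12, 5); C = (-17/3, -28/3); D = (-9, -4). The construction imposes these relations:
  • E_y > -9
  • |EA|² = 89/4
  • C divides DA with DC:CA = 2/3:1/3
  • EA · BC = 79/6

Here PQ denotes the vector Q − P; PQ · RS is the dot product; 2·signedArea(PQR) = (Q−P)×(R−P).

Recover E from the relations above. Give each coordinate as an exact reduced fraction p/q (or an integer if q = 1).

1. E_x = -13/2  [line 53/3·x + 43/3·y + 459/2 = 0 ∩ |EA|² = 89/4]
2. E_y = -8  [line 53/3·x + 43/3·y + 459/2 = 0 ∩ |EA|² = 89/4]
   → E = (-13/2, -8)

E = (-13/2, -8)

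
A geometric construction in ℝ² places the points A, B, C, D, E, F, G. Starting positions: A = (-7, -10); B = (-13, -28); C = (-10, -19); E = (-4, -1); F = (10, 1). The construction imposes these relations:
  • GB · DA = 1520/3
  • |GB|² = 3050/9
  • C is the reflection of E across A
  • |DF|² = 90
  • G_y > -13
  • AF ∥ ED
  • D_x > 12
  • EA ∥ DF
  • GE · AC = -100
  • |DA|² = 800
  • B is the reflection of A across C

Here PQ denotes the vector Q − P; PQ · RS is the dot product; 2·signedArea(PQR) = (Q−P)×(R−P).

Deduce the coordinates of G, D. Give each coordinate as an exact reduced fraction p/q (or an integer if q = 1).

1. D_x = 13  [EA ∥ DF ∩ AF ∥ ED]
2. D_y = 10  [EA ∥ DF ∩ AF ∥ ED]
   → D = (13, 10)
3. G_x = -10/3  [GE · AC = -100 ∩ GB · DA = 1520/3]
4. G_y = -37/3  [GE · AC = -100 ∩ GB · DA = 1520/3]
   → G = (-10/3, -37/3)

D = (13, 10)
G = (-10/3, -37/3)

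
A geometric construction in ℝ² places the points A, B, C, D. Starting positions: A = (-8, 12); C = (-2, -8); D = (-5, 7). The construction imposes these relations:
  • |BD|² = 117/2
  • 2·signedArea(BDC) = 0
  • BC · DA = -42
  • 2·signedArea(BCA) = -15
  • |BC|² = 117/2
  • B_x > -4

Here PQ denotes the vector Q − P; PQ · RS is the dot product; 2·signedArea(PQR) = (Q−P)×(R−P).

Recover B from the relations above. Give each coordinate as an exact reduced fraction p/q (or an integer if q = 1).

1. B_x = -7/2  [2·signedArea(BDC) = 0 ∩ 2·signedArea(BCA) = -15]
2. B_y = -1/2  [2·signedArea(BDC) = 0 ∩ 2·signedArea(BCA) = -15]
   → B = (-7/2, -1/2)

B = (-7/2, -1/2)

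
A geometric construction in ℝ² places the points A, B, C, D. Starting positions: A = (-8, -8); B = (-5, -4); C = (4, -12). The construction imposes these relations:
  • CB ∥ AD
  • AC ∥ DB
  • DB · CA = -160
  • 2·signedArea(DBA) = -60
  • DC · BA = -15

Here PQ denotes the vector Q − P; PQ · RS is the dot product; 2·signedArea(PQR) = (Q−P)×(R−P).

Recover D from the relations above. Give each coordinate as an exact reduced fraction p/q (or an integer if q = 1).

D = (-17, 0)

1. D_x = -17  [AC ∥ DB ∩ CB ∥ AD]
2. D_y = 0  [AC ∥ DB ∩ CB ∥ AD]
   → D = (-17, 0)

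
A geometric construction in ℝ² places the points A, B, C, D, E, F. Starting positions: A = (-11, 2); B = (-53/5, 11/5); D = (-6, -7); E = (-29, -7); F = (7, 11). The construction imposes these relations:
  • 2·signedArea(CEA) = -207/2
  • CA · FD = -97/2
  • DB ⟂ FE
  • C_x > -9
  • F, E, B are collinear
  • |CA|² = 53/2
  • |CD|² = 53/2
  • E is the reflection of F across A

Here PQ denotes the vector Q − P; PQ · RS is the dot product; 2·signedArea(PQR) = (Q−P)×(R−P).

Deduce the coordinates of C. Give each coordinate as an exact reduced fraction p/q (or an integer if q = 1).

1. C_x = -17/2  [2·signedArea(CEA) = -207/2 ∩ CA · FD = -97/2]
2. C_y = -5/2  [2·signedArea(CEA) = -207/2 ∩ CA · FD = -97/2]
   → C = (-17/2, -5/2)

C = (-17/2, -5/2)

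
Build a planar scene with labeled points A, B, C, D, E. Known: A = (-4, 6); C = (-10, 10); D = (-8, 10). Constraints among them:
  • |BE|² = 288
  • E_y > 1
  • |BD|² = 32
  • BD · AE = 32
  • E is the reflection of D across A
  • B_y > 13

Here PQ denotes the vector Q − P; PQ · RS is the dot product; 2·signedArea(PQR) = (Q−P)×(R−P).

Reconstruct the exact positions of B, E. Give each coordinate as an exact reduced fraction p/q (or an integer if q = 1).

1. E_x = 0  [E is the reflection of D across A]
2. E_y = 2  [E is the reflection of D across A]
   → E = (0, 2)
3. B_x = -12  [line -4·x + 4·y + -104 = 0 ∩ |BD|² = 32]
4. B_y = 14  [line -4·x + 4·y + -104 = 0 ∩ |BD|² = 32]
   → B = (-12, 14)

B = (-12, 14)
E = (0, 2)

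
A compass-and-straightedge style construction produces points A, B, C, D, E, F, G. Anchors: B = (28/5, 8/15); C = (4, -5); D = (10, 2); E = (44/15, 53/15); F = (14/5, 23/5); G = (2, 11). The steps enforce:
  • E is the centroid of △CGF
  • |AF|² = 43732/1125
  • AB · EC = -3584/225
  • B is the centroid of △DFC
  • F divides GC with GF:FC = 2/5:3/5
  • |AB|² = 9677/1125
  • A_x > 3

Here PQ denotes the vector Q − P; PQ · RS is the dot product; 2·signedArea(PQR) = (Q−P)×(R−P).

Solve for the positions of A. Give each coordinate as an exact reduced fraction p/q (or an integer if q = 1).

1. A_x = 268/75  [line -16/15·x + 128/15·y + 3904/225 = 0 ∩ |AF|² = 43732/1125]
2. A_y = -119/75  [line -16/15·x + 128/15·y + 3904/225 = 0 ∩ |AF|² = 43732/1125]
   → A = (268/75, -119/75)

A = (268/75, -119/75)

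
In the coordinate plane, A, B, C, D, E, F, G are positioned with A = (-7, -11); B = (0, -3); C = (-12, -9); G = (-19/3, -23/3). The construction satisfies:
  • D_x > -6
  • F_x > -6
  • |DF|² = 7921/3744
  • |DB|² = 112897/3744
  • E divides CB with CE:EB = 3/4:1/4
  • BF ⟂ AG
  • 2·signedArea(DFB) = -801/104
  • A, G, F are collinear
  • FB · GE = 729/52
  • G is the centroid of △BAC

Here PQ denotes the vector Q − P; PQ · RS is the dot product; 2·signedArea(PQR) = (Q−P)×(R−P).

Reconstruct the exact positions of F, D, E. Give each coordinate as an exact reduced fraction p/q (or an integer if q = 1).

1. F_x = -135/26  [A, G, F are collinear ∩ BF ⟂ AG]
2. F_y = -51/26  [A, G, F are collinear ∩ BF ⟂ AG]
   → F = (-135/26, -51/26)
3. D_x = -1709/312  [line 27/26·x + 135/26·y + 2421/104 = 0 ∩ |DF|² = 7921/3744]
4. D_y = -1057/312  [line 27/26·x + 135/26·y + 2421/104 = 0 ∩ |DF|² = 7921/3744]
   → D = (-1709/312, -1057/312)
5. E_x = -3  [E divides CB with CE:EB = 3/4:1/4]
6. E_y = -9/2  [E divides CB with CE:EB = 3/4:1/4]
   → E = (-3, -9/2)

D = (-1709/312, -1057/312)
E = (-3, -9/2)
F = (-135/26, -51/26)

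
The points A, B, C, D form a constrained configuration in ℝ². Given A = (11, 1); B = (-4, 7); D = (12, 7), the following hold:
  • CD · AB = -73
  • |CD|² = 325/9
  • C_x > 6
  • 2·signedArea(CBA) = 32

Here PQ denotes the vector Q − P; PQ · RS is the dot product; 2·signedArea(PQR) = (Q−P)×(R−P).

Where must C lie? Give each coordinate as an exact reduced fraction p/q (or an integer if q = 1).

1. C_x = 19/3  [CD · AB = -73 ∩ 2·signedArea(CBA) = 32]
2. C_y = 5  [CD · AB = -73 ∩ 2·signedArea(CBA) = 32]
   → C = (19/3, 5)

C = (19/3, 5)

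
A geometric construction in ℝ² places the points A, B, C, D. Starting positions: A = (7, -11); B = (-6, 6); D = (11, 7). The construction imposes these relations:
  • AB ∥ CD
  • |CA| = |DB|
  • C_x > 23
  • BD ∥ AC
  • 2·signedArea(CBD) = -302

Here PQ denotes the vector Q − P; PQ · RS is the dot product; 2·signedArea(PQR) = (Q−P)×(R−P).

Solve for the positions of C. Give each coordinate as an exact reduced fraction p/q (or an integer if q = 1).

1. C_x = 24  [AB ∥ CD ∩ BD ∥ AC]
2. C_y = -10  [AB ∥ CD ∩ BD ∥ AC]
   → C = (24, -10)

C = (24, -10)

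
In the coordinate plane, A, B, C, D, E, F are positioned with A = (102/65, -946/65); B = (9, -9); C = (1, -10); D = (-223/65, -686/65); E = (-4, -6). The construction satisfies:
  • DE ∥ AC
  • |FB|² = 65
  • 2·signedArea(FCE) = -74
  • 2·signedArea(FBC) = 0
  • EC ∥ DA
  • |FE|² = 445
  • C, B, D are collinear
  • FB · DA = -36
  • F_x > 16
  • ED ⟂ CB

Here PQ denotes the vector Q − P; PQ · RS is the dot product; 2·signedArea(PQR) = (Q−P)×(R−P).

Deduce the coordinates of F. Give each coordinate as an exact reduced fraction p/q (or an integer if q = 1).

1. F_x = 17  [2·signedArea(FBC) = 0 ∩ 2·signedArea(FCE) = -74]
2. F_y = -8  [2·signedArea(FBC) = 0 ∩ 2·signedArea(FCE) = -74]
   → F = (17, -8)

F = (17, -8)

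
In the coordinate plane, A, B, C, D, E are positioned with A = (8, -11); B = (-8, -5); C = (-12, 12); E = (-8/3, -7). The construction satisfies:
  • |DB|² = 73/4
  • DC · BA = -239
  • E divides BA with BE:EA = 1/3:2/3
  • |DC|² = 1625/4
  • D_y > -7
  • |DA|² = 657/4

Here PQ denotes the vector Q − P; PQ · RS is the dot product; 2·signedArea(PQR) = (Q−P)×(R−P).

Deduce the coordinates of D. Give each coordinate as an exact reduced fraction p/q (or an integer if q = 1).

1. D_x = -4  [line -16·x + 6·y + -25 = 0 ∩ |DA|² = 657/4]
2. D_y = -13/2  [line -16·x + 6·y + -25 = 0 ∩ |DA|² = 657/4]
   → D = (-4, -13/2)

D = (-4, -13/2)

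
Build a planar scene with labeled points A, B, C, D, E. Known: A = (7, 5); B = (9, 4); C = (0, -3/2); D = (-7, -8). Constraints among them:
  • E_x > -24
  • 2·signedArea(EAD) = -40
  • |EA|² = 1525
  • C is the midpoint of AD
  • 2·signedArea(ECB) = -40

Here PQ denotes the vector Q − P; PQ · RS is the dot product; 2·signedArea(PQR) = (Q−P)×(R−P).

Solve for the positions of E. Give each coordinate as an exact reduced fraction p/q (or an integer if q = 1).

E = (-23, -20)

1. E_x = -23  [2·signedArea(ECB) = -40 ∩ 2·signedArea(EAD) = -40]
2. E_y = -20  [2·signedArea(ECB) = -40 ∩ 2·signedArea(EAD) = -40]
   → E = (-23, -20)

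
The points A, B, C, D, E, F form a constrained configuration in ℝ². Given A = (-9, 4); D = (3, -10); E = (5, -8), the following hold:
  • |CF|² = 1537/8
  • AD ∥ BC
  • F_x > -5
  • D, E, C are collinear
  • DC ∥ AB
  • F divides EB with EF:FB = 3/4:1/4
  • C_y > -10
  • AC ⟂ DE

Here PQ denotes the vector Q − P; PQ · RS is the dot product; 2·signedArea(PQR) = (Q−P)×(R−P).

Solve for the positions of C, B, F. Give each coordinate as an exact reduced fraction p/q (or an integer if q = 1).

B = (-8, 5)
C = (4, -9)
F = (-19/4, 7/4)

1. C_x = 4  [D, E, C are collinear ∩ AC ⟂ DE]
2. C_y = -9  [D, E, C are collinear ∩ AC ⟂ DE]
   → C = (4, -9)
3. B_x = -8  [AD ∥ BC ∩ DC ∥ AB]
4. B_y = 5  [AD ∥ BC ∩ DC ∥ AB]
   → B = (-8, 5)
5. F_x = -19/4  [F divides EB with EF:FB = 3/4:1/4]
6. F_y = 7/4  [F divides EB with EF:FB = 3/4:1/4]
   → F = (-19/4, 7/4)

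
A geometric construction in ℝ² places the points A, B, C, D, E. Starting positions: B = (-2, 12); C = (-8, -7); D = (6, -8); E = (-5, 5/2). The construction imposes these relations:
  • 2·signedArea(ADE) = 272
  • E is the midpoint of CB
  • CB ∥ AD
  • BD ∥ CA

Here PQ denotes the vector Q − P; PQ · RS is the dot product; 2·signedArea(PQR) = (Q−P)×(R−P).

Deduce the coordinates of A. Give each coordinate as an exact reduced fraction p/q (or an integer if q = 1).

A = (0, -27)

1. A_x = 0  [CB ∥ AD ∩ BD ∥ CA]
2. A_y = -27  [CB ∥ AD ∩ BD ∥ CA]
   → A = (0, -27)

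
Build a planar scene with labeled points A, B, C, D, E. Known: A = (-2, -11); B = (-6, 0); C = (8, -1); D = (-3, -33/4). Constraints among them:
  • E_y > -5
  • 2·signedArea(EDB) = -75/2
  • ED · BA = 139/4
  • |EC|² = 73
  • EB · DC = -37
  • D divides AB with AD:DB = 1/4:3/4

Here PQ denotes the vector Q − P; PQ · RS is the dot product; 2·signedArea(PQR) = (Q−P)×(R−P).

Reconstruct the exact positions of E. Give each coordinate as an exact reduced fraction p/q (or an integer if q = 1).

E = (0, -4)

1. E_x = 0  [ED · BA = 139/4 ∩ 2·signedArea(EDB) = -75/2]
2. E_y = -4  [ED · BA = 139/4 ∩ 2·signedArea(EDB) = -75/2]
   → E = (0, -4)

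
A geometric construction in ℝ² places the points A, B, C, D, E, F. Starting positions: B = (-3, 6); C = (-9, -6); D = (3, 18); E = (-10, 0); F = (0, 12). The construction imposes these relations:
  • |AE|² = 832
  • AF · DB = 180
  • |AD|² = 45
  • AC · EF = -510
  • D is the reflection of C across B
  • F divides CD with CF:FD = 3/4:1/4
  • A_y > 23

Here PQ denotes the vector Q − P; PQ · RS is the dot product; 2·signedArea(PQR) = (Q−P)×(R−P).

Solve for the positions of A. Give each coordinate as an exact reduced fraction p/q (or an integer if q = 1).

1. A_x = 6  [AF · DB = 180 ∩ AC · EF = -510]
2. A_y = 24  [AF · DB = 180 ∩ AC · EF = -510]
   → A = (6, 24)

A = (6, 24)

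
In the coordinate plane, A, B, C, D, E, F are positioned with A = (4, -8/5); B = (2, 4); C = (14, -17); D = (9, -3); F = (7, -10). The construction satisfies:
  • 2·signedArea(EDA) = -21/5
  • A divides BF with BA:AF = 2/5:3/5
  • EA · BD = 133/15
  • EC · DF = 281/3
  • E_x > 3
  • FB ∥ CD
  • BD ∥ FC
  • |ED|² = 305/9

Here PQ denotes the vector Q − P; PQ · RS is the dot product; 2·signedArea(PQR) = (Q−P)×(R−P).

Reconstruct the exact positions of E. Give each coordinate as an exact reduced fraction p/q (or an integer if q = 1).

E = (11/3, -2/3)

1. E_x = 11/3  [2·signedArea(EDA) = -21/5 ∩ EA · BD = 133/15]
2. E_y = -2/3  [2·signedArea(EDA) = -21/5 ∩ EA · BD = 133/15]
   → E = (11/3, -2/3)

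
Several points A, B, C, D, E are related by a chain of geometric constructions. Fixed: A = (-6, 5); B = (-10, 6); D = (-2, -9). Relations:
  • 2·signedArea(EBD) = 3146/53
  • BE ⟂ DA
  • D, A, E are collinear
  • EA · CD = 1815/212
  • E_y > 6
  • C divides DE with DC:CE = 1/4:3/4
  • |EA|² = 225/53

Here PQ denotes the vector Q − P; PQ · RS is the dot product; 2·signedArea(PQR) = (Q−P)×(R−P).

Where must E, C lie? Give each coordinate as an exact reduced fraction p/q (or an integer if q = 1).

C = (-333/106, -1061/212)
E = (-348/53, 370/53)

1. E_x = -348/53  [D, A, E are collinear ∩ BE ⟂ DA]
2. E_y = 370/53  [D, A, E are collinear ∩ BE ⟂ DA]
   → E = (-348/53, 370/53)
3. C_x = -333/106  [C divides DE with DC:CE = 1/4:3/4]
4. C_y = -1061/212  [C divides DE with DC:CE = 1/4:3/4]
   → C = (-333/106, -1061/212)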